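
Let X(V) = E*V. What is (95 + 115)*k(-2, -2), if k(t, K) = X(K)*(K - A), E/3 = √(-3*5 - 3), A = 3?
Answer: 18900*I*√2 ≈ 26729.0*I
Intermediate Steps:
E = 9*I*√2 (E = 3*√(-3*5 - 3) = 3*√(-15 - 3) = 3*√(-18) = 3*(3*I*√2) = 9*I*√2 ≈ 12.728*I)
X(V) = 9*I*V*√2 (X(V) = (9*I*√2)*V = 9*I*V*√2)
k(t, K) = 9*I*K*√2*(-3 + K) (k(t, K) = (9*I*K*√2)*(K - 1*3) = (9*I*K*√2)*(K - 3) = (9*I*K*√2)*(-3 + K) = 9*I*K*√2*(-3 + K))
(95 + 115)*k(-2, -2) = (95 + 115)*(9*I*(-2)*√2*(-3 - 2)) = 210*(9*I*(-2)*√2*(-5)) = 210*(90*I*√2) = 18900*I*√2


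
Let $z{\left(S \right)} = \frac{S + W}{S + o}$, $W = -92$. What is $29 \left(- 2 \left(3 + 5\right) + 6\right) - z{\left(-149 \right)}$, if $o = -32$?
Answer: $- \frac{52731}{181} \approx -291.33$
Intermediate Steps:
$z{\left(S \right)} = \frac{-92 + S}{-32 + S}$ ($z{\left(S \right)} = \frac{S - 92}{S - 32} = \frac{-92 + S}{-32 + S}$)
$29 \left(- 2 \left(3 + 5\right) + 6\right) - z{\left(-149 \right)} = 29 \left(- 2 \left(3 + 5\right) + 6\right) - \frac{-92 - 149}{-32 - 149} = 29 \left(\left(-2\right) 8 + 6\right) - \frac{1}{-181} \left(-241\right) = 29 \left(-16 + 6\right) - \left(- \frac{1}{181}\right) \left(-241\right) = 29 \left(-10\right) - \frac{241}{181} = -290 - \frac{241}{181} = - \frac{52731}{181}$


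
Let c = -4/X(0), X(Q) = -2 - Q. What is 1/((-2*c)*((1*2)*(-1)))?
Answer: 1/8 ≈ 0.12500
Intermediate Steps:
c = 2 (c = -4/(-2 - 1*0) = -4/(-2 + 0) = -4/(-2) = -4*(-1/2) = 2)
1/((-2*c)*((1*2)*(-1))) = 1/((-2*2)*((1*2)*(-1))) = 1/(-8*(-1)) = 1/(-4*(-2)) = 1/8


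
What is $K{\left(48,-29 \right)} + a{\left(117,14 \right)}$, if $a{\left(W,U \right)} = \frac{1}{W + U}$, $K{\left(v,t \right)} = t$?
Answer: $- \frac{3798}{131} \approx -28.992$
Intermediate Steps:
$a{\left(W,U \right)} = \frac{1}{U + W}$
$K{\left(48,-29 \right)} + a{\left(117,14 \right)} = -29 + \frac{1}{14 + 117} = -29 + \frac{1}{131} = - \frac{3798}{131}$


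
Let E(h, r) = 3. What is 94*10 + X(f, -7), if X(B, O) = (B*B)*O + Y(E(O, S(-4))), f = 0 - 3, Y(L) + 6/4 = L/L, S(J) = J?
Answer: 1753/2 ≈ 876.50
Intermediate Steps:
Y(L) = -½ (Y(L) = -3/2 + L/L = -3/2 + 1 = -½)
f = -3
X(B, O) = -½ + O*B² (X(B, O) = (B*B)*O - ½ = B²*O - ½ = O*B² - ½ = -½ + O*B²)
94*10 + X(f, -7) = 94*10 + (-½ - 7*(-3)²) = 940 + (-½ - 7*9) = 940 + (-½ - 63) = 940 - 127/2 = 1753/2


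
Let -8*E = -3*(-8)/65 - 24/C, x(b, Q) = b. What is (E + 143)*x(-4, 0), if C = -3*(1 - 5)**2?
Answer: -148607/260 ≈ -571.57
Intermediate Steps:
C = -48 (C = -3*(-4)**2 = -3*16 = -48)
E = -113/1040 (E = -(-3*(-8)/65 - 24/(-48))/8 = -(24*(1/65) - 24*(-1/48))/8 = -(24/65 + 1/2)/8 = -1/8*113/130 = -113/1040 ≈ -0.10865)
(E + 143)*x(-4, 0) = (-113/1040 + 143)*(-4) = (148607/1040)*(-4) = -148607/260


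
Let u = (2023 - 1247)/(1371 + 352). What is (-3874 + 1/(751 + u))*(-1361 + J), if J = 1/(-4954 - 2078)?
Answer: 48004514760024359/9104674968 ≈ 5.2725e+6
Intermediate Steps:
u = 776/1723 ≈ 0.45038
J = -1/7032 (J = 1/(-7032) = -1/7032 ≈ -0.00014221)
(-3874 + 1/(751 + u))*(-1361 + J) = (-3874 + 1/(751 + 776/1723))*(-1361 - 1/7032) = (-3874 + 1/(1294749/1723))*(-9570553/7032) = (-3874 + 1723/1294749)*(-9570553/7032) = -5015855903/1294749*(-9570553/7032) = 48004514760024359/9104674968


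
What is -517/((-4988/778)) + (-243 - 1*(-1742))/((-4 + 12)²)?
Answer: 8304869/79808 ≈ 104.06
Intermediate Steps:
-517/((-4988/778)) + (-243 - 1*(-1742))/((-4 + 12)²) = -517/((-4988*1/778)) + (-243 + 1742)/(8²) = -517/(-2494/389) + 1499/64 = -517*(-389/2494) + 1499*(1/64) = 201113/2494 + 1499/64 = 8304869/79808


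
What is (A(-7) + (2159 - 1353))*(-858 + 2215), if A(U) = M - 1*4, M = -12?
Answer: 1072030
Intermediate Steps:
A(U) = -16 (A(U) = -12 - 1*4 = -12 - 4 = -16)
(A(-7) + (2159 - 1353))*(-858 + 2215) = (-16 + (2159 - 1353))*(-858 + 2215) = (-16 + 806)*1357 = 790*1357 = 1072030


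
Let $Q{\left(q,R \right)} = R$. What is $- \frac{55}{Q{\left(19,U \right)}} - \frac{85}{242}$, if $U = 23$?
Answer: $- \frac{15265}{5566} \approx -2.7425$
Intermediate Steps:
$- \frac{55}{Q{\left(19,U \right)}} - \frac{85}{242} = - \frac{55}{23} - \frac{85}{242} = - \frac{15265}{5566}$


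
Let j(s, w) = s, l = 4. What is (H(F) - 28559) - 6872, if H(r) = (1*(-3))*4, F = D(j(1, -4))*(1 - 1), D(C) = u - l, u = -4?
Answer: -35443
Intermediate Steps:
D(C) = -8 (D(C) = -4 - 1*4 = -4 - 4 = -8)
F = 0 (F = -8*(1 - 1) = -8*0 = 0)
H(r) = -12 (H(r) = -3*4 = -12)
(H(F) - 28559) - 6872 = (-12 - 28559) - 6872 = -28571 - 6872 = -35443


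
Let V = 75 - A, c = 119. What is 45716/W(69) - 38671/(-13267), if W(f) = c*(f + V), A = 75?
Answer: 924041753/108935337 ≈ 8.4825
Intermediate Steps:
V = 0 (V = 75 - 1*75 = 75 - 75 = 0)
W(f) = 119*f (W(f) = 119*(f + 0) = 119*f)
45716/W(69) - 38671/(-13267) = 45716/((119*69)) - 38671/(-13267) = 45716/8211 - 38671*(-1/13267) = 45716*(1/8211) + 38671/13267 = 45716/8211 + 38671/13267 = 924041753/108935337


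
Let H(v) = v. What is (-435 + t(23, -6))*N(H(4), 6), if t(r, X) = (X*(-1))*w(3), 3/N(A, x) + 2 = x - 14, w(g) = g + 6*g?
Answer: 927/10 ≈ 92.700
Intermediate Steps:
w(g) = 7*g
N(A, x) = 3/(-16 + x) (N(A, x) = 3/(-2 + (x - 14)) = 3/(-2 + (-14 + x)) = 3/(-16 + x))
t(r, X) = -21*X (t(r, X) = (X*(-1))*(7*3) = -X*21 = -21*X)
(-435 + t(23, -6))*N(H(4), 6) = (-435 - 21*(-6))*(3/(-16 + 6)) = (-435 + 126)*(3/(-10)) = -927*(-1)/10 = -309*(-3/10) = 927/10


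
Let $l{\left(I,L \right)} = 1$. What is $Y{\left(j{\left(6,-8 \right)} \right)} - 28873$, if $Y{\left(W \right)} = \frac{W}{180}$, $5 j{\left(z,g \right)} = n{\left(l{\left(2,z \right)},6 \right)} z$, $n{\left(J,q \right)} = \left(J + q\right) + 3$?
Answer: $- \frac{433094}{15} \approx -28873.0$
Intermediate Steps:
$n{\left(J,q \right)} = 3 + J + q$
$j{\left(z,g \right)} = 2 z$ ($j{\left(z,g \right)} = \frac{\left(3 + 1 + 6\right) z}{5} = \frac{10 z}{5} = 2 z$)
$Y{\left(W \right)} = \frac{W}{180}$ ($Y{\left(W \right)} = W \frac{1}{180} = \frac{W}{180}$)
$Y{\left(j{\left(6,-8 \right)} \right)} - 28873 = \frac{2 \cdot 6}{180} - 28873 = \frac{1}{180} \cdot 12 - 28873 = \frac{1}{15} - 28873 = - \frac{433094}{15}$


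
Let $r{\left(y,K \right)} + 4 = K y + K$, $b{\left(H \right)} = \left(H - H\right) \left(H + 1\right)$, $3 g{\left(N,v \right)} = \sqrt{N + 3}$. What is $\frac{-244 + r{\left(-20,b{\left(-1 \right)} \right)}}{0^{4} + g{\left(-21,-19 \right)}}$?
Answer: $124 i \sqrt{2} \approx 175.36 i$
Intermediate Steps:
$g{\left(N,v \right)} = \frac{\sqrt{3 + N}}{3}$ ($g{\left(N,v \right)} = \frac{\sqrt{N + 3}}{3} = \frac{\sqrt{3 + N}}{3}$)
$b{\left(H \right)} = 0$ ($b{\left(H \right)} = 0 \left(1 + H\right) = 0$)
$r{\left(y,K \right)} = -4 + K + K y$ ($r{\left(y,K \right)} = -4 + \left(K y + K\right) = -4 + \left(K + K y\right) = -4 + K + K y$)
$\frac{-244 + r{\left(-20,b{\left(-1 \right)} \right)}}{0^{4} + g{\left(-21,-19 \right)}} = \frac{-244 + \left(-4 + 0 + 0 \left(-20\right)\right)}{0^{4} + \frac{\sqrt{3 - 21}}{3}} = \frac{-244 + \left(-4 + 0 + 0\right)}{0 + \frac{\sqrt{-18}}{3}} = \frac{-244 - 4}{0 + \frac{3 i \sqrt{2}}{3}} = - \frac{248}{0 + i \sqrt{2}} = - \frac{248}{i \sqrt{2}} = - 248 \left(- \frac{i \sqrt{2}}{2}\right) = 124 i \sqrt{2}$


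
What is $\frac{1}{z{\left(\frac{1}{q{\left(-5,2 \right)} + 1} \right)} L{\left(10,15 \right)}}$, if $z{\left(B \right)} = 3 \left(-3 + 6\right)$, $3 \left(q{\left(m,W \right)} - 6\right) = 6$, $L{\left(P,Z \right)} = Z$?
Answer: $\frac{1}{135} \approx 0.0074074$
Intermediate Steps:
$q{\left(m,W \right)} = 8$ ($q{\left(m,W \right)} = 6 + \frac{1}{3} \cdot 6 = 6 + 2 = 8$)
$z{\left(B \right)} = 9$ ($z{\left(B \right)} = 3 \cdot 3 = 9$)
$\frac{1}{z{\left(\frac{1}{q{\left(-5,2 \right)} + 1} \right)} L{\left(10,15 \right)}} = \frac{1}{9 \cdot 15} = \frac{1}{135}$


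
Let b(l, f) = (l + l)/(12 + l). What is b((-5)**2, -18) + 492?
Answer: 18254/37 ≈ 493.35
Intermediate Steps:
b(l, f) = 2*l/(12 + l) (b(l, f) = (2*l)/(12 + l) = 2*l/(12 + l))
b((-5)**2, -18) + 492 = 2*(-5)**2/(12 + (-5)**2) + 492 = 2*25/(12 + 25) + 492 = 2*25/37 + 492 = 2*25*(1/37) + 492 = 50/37 + 492 = 18254/37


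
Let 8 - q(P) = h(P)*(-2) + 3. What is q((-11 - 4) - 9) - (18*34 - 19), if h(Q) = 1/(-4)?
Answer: -1177/2 ≈ -588.50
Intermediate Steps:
h(Q) = -1/4
q(P) = 9/2 (q(P) = 8 - (-1/4*(-2) + 3) = 8 - (1/2 + 3) = 8 - 1*7/2 = 8 - 7/2 = 9/2)
q((-11 - 4) - 9) - (18*34 - 19) = 9/2 - (18*34 - 19) = 9/2 - (612 - 19) = 9/2 - 1*593 = 9/2 - 593 = -1177/2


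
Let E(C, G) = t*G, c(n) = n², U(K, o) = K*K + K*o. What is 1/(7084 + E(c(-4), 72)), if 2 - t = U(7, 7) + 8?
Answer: -1/404 ≈ -0.0024752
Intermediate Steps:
U(K, o) = K² + K*o
t = -104 (t = 2 - (7*(7 + 7) + 8) = 2 - (7*14 + 8) = 2 - (98 + 8) = 2 - 1*106 = 2 - 106 = -104)
E(C, G) = -104*G
1/(7084 + E(c(-4), 72)) = 1/(7084 - 104*72) = 1/(7084 - 7488) = 1/(-404) = -1/404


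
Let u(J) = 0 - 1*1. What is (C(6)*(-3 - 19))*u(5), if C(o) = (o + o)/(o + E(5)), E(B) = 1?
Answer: 264/7 ≈ 37.714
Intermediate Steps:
u(J) = -1 (u(J) = 0 - 1 = -1)
C(o) = 2*o/(1 + o) (C(o) = (o + o)/(o + 1) = (2*o)/(1 + o) = 2*o/(1 + o))
(C(6)*(-3 - 19))*u(5) = ((2*6/(1 + 6))*(-3 - 19))*(-1) = ((2*6/7)*(-22))*(-1) = ((2*6*(⅐))*(-22))*(-1) = ((12/7)*(-22))*(-1) = -264/7*(-1) = 264/7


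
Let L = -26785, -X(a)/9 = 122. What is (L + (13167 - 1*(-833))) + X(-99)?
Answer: -13883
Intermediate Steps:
X(a) = -1098 (X(a) = -9*122 = -1098)
(L + (13167 - 1*(-833))) + X(-99) = (-26785 + (13167 - 1*(-833))) - 1098 = (-26785 + (13167 + 833)) - 1098 = (-26785 + 14000) - 1098 = -12785 - 1098 = -13883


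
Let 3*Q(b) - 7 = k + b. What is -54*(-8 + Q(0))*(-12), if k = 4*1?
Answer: -2808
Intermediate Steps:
k = 4
Q(b) = 11/3 + b/3 (Q(b) = 7/3 + (4 + b)/3 = 7/3 + (4/3 + b/3) = 11/3 + b/3)
-54*(-8 + Q(0))*(-12) = -54*(-8 + (11/3 + (⅓)*0))*(-12) = -54*(-8 + (11/3 + 0))*(-12) = -54*(-8 + 11/3)*(-12) = -(-234)*(-12) = -54*52 = -2808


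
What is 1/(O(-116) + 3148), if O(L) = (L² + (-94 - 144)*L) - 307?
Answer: 1/43905 ≈ 2.2776e-5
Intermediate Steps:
O(L) = -307 + L² - 238*L (O(L) = (L² - 238*L) - 307 = -307 + L² - 238*L)
1/(O(-116) + 3148) = 1/((-307 + (-116)² - 238*(-116)) + 3148) = 1/((-307 + 13456 + 27608) + 3148) = 1/(40757 + 3148) = 1/43905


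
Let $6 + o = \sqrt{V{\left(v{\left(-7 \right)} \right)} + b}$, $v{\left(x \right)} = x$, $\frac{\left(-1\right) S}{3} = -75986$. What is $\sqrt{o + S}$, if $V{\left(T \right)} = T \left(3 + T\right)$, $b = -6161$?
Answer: $\sqrt{227952 + i \sqrt{6133}} \approx 477.44 + 0.082 i$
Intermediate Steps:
$S = 227958$ ($S = \left(-3\right) \left(-75986\right) = 227958$)
$o = -6 + i \sqrt{6133}$ ($o = -6 + \sqrt{- 7 \left(3 - 7\right) - 6161} = -6 + \sqrt{\left(-7\right) \left(-4\right) - 6161} = -6 + \sqrt{28 - 6161} = -6 + \sqrt{-6133} = -6 + i \sqrt{6133} \approx -6.0 + 78.313 i$)
$\sqrt{o + S} = \sqrt{\left(-6 + i \sqrt{6133}\right) + 227958} = \sqrt{227952 + i \sqrt{6133}}$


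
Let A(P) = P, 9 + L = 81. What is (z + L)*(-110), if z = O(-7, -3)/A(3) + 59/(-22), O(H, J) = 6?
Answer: -7845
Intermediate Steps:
L = 72 (L = -9 + 81 = 72)
z = -15/22 (z = 6/3 + 59/(-22) = 6*(⅓) + 59*(-1/22) = 2 - 59/22 = -15/22 ≈ -0.68182)
(z + L)*(-110) = (-15/22 + 72)*(-110) = (1569/22)*(-110) = -7845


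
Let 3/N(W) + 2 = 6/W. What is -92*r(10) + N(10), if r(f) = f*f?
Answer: -64415/7 ≈ -9202.1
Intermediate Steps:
r(f) = f**2
N(W) = 3/(-2 + 6/W)
-92*r(10) + N(10) = -92*10**2 - 3*10/(-6 + 2*10) = -92*100 - 3*10/(-6 + 20) = -9200 - 3*10/14 = -9200 - 3*10*1/14 = -9200 - 15/7 = -64415/7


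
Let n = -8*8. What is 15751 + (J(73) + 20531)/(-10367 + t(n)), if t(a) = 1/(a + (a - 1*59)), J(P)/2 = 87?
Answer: 6106297859/387726 ≈ 15749.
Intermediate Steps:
n = -64
J(P) = 174 (J(P) = 2*87 = 174)
t(a) = 1/(-59 + 2*a) (t(a) = 1/(a + (a - 59)) = 1/(a + (-59 + a)) = 1/(-59 + 2*a))
15751 + (J(73) + 20531)/(-10367 + t(n)) = 15751 + (174 + 20531)/(-10367 + 1/(-59 + 2*(-64))) = 15751 + 20705/(-10367 + 1/(-59 - 128)) = 15751 + 20705/(-10367 + 1/(-187)) = 15751 + 20705/(-10367 - 1/187) = 15751 + 20705/(-1938630/187) = 15751 + 20705*(-187/1938630) = 15751 - 774367/387726 = 6106297859/387726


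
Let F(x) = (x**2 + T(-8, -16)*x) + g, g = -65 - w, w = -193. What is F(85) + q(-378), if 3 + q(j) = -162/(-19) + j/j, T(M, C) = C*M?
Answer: 346551/19 ≈ 18240.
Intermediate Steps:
g = 128 (g = -65 - 1*(-193) = -65 + 193 = 128)
q(j) = 124/19 (q(j) = -3 + (-162/(-19) + j/j) = -3 + (-162*(-1/19) + 1) = -3 + (162/19 + 1) = -3 + 181/19 = 124/19)
F(x) = 128 + x**2 + 128*x (F(x) = (x**2 + (-16*(-8))*x) + 128 = (x**2 + 128*x) + 128 = 128 + x**2 + 128*x)
F(85) + q(-378) = (128 + 85**2 + 128*85) + 124/19 = (128 + 7225 + 10880) + 124/19 = 18233 + 124/19 = 346551/19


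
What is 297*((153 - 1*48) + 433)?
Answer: 159786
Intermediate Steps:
297*((153 - 1*48) + 433) = 297*((153 - 48) + 433) = 297*(105 + 433) = 297*538 = 159786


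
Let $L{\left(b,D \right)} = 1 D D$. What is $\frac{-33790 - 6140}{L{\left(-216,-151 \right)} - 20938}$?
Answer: $- \frac{13310}{621} \approx -21.433$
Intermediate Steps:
$L{\left(b,D \right)} = D^{2}$ ($L{\left(b,D \right)} = D D = D^{2}$)
$\frac{-33790 - 6140}{L{\left(-216,-151 \right)} - 20938} = \frac{-33790 - 6140}{\left(-151\right)^{2} - 20938} = - \frac{39930}{22801 - 20938} = - \frac{39930}{1863} = \left(-39930\right) \frac{1}{1863} = - \frac{13310}{621}$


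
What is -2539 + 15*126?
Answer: -649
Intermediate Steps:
-2539 + 15*126 = -2539 + 1890 = -649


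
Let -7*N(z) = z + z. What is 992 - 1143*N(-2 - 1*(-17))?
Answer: 41234/7 ≈ 5890.6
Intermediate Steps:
N(z) = -2*z/7 (N(z) = -(z + z)/7 = -2*z/7)
992 - 1143*N(-2 - 1*(-17)) = 992 - (-2286)*(-2 - 1*(-17))/7 = 992 - (-2286)*(-2 + 17)/7 = 992 - (-2286)*15/7 = 992 - 1143*(-30/7) = 992 + 34290/7 = 41234/7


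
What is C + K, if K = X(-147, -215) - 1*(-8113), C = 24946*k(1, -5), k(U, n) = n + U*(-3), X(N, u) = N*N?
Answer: -169846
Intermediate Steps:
X(N, u) = N**2
k(U, n) = n - 3*U
C = -199568 (C = 24946*(-5 - 3*1) = 24946*(-5 - 3) = 24946*(-8) = -199568)
K = 29722 (K = (-147)**2 - 1*(-8113) = 21609 + 8113 = 29722)
C + K = -199568 + 29722 = -169846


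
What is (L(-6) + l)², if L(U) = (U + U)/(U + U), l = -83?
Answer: 6724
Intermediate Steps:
L(U) = 1 (L(U) = (2*U)/((2*U)) = (2*U)*(1/(2*U)) = 1)
(L(-6) + l)² = (1 - 83)² = (-82)² = 6724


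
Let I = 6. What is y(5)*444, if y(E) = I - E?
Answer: 444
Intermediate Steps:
y(E) = 6 - E
y(5)*444 = (6 - 1*5)*444 = (6 - 5)*444 = 1*444 = 444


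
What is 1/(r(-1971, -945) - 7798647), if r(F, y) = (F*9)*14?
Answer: -1/8046993 ≈ -1.2427e-7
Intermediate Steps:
r(F, y) = 126*F (r(F, y) = (9*F)*14 = 126*F)
1/(r(-1971, -945) - 7798647) = 1/(126*(-1971) - 7798647) = 1/(-248346 - 7798647) = 1/(-8046993) = -1/8046993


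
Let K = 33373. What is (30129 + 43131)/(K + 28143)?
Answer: 18315/15379 ≈ 1.1909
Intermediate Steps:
(30129 + 43131)/(K + 28143) = (30129 + 43131)/(33373 + 28143) = 73260/61516 = 73260*(1/61516) = 18315/15379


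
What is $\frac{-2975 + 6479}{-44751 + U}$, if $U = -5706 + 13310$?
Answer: $- \frac{3504}{37147} \approx -0.094328$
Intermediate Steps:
$U = 7604$
$\frac{-2975 + 6479}{-44751 + U} = \frac{-2975 + 6479}{-44751 + 7604} = \frac{3504}{-37147} = 3504 \left(- \frac{1}{37147}\right) = - \frac{3504}{37147}$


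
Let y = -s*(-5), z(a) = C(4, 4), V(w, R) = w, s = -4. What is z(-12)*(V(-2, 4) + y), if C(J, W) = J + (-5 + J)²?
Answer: -110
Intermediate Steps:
z(a) = 5 (z(a) = 4 + (-5 + 4)² = 4 + (-1)² = 4 + 1 = 5)
y = -20 (y = -1*(-4)*(-5) = 4*(-5) = -20)
z(-12)*(V(-2, 4) + y) = 5*(-2 - 20) = 5*(-22) = -110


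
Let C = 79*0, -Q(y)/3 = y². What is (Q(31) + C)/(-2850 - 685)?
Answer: 2883/3535 ≈ 0.81556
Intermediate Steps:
Q(y) = -3*y²
C = 0
(Q(31) + C)/(-2850 - 685) = (-3*31² + 0)/(-2850 - 685) = (-3*961 + 0)/(-3535) = (-2883 + 0)*(-1/3535) = -2883*(-1/3535) = 2883/3535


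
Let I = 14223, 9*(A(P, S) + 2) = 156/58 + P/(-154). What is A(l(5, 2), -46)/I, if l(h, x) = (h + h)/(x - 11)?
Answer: -307547/2572556679 ≈ -0.00011955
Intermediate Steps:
l(h, x) = 2*h/(-11 + x) (l(h, x) = (2*h)/(-11 + x) = 2*h/(-11 + x))
A(P, S) = -148/87 - P/1386 (A(P, S) = -2 + (156/58 + P/(-154))/9 = -2 + (156*(1/58) + P*(-1/154))/9 = -2 + (78/29 - P/154)/9 = -2 + (26/87 - P/1386) = -148/87 - P/1386)
A(l(5, 2), -46)/I = (-148/87 - 5/(693*(-11 + 2)))/14223 = (-148/87 - 5/(693*(-9)))*(1/14223) = (-148/87 - 5*(-1)/(693*9))*(1/14223) = (-148/87 - 1/1386*(-10/9))*(1/14223) = (-148/87 + 5/6237)*(1/14223) = -307547/180873*1/14223 = -307547/2572556679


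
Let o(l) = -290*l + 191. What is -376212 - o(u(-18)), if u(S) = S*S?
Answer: -282443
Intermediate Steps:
u(S) = S²
o(l) = 191 - 290*l
-376212 - o(u(-18)) = -376212 - (191 - 290*(-18)²) = -376212 - (191 - 290*324) = -376212 - (191 - 93960) = -376212 - 1*(-93769) = -376212 + 93769 = -282443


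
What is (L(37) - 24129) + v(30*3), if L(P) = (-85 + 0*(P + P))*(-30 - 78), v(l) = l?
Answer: -14859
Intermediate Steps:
L(P) = 9180 (L(P) = (-85 + 0*(2*P))*(-108) = (-85 + 0)*(-108) = -85*(-108) = 9180)
(L(37) - 24129) + v(30*3) = (9180 - 24129) + 30*3 = -14949 + 90 = -14859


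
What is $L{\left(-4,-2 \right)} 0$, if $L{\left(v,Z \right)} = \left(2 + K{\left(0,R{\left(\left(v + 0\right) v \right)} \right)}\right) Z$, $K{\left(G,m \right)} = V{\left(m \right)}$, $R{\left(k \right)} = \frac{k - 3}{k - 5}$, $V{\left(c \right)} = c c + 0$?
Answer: $0$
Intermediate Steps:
$V{\left(c \right)} = c^{2}$ ($V{\left(c \right)} = c^{2} + 0 = c^{2}$)
$R{\left(k \right)} = \frac{-3 + k}{-5 + k}$
$K{\left(G,m \right)} = m^{2}$
$L{\left(v,Z \right)} = Z \left(2 + \frac{\left(-3 + v^{2}\right)^{2}}{\left(-5 + v^{2}\right)^{2}}\right)$ ($L{\left(v,Z \right)} = \left(2 + \left(\frac{-3 + \left(v + 0\right) v}{-5 + \left(v + 0\right) v}\right)^{2}\right) Z = \left(2 + \left(\frac{-3 + v v}{-5 + v v}\right)^{2}\right) Z = \left(2 + \left(\frac{-3 + v^{2}}{-5 + v^{2}}\right)^{2}\right) Z = \left(2 + \frac{\left(-3 + v^{2}\right)^{2}}{\left(-5 + v^{2}\right)^{2}}\right) Z = Z \left(2 + \frac{\left(-3 + v^{2}\right)^{2}}{\left(-5 + v^{2}\right)^{2}}\right)$)
$L{\left(-4,-2 \right)} 0 = \left(2 \left(-2\right) - \frac{2 \left(-3 + \left(-4\right)^{2}\right)^{2}}{\left(-5 + \left(-4\right)^{2}\right)^{2}}\right) 0 = \left(-4 - \frac{2 \left(-3 + 16\right)^{2}}{\left(-5 + 16\right)^{2}}\right) 0 = \left(-4 - \frac{2 \cdot 13^{2}}{121}\right) 0 = \left(-4 - \frac{2}{121} \cdot 169\right) 0 = \left(-4 - \frac{338}{121}\right) 0 = \left(- \frac{822}{121}\right) 0 = 0$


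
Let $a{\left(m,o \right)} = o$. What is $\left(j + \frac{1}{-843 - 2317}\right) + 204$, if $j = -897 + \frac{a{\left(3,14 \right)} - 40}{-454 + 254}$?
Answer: $- \frac{10947351}{15800} \approx -692.87$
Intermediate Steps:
$j = - \frac{89687}{100}$ ($j = -897 + \frac{14 - 40}{-454 + 254} = -897 - \frac{26}{-200} = -897 - - \frac{13}{100} = -897 + \frac{13}{100} = - \frac{89687}{100} \approx -896.87$)
$\left(j + \frac{1}{-843 - 2317}\right) + 204 = \left(- \frac{89687}{100} + \frac{1}{-843 - 2317}\right) + 204 = \left(- \frac{89687}{100} + \frac{1}{-3160}\right) + 204 = \left(- \frac{89687}{100} - \frac{1}{3160}\right) + 204 = - \frac{14170551}{15800} + 204 = - \frac{10947351}{15800}$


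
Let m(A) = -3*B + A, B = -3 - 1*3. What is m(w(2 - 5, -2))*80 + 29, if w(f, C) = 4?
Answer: 1789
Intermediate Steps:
B = -6 (B = -3 - 3 = -6)
m(A) = 18 + A (m(A) = -3*(-6) + A = 18 + A)
m(w(2 - 5, -2))*80 + 29 = (18 + 4)*80 + 29 = 22*80 + 29 = 1760 + 29 = 1789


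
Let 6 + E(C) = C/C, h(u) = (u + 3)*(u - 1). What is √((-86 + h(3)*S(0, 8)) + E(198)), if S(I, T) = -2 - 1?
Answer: I*√127 ≈ 11.269*I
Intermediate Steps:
S(I, T) = -3
h(u) = (-1 + u)*(3 + u) (h(u) = (3 + u)*(-1 + u) = (-1 + u)*(3 + u))
E(C) = -5 (E(C) = -6 + C/C = -6 + 1 = -5)
√((-86 + h(3)*S(0, 8)) + E(198)) = √((-86 + (-3 + 3² + 2*3)*(-3)) - 5) = √((-86 + (-3 + 9 + 6)*(-3)) - 5) = √((-86 + 12*(-3)) - 5) = √((-86 - 36) - 5) = √(-122 - 5) = √(-127) = I*√127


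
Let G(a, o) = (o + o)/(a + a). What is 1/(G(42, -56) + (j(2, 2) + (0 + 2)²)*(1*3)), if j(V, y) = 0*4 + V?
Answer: 3/50 ≈ 0.060000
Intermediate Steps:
j(V, y) = V (j(V, y) = 0 + V = V)
G(a, o) = o/a (G(a, o) = (2*o)/((2*a)) = (2*o)*(1/(2*a)) = o/a)
1/(G(42, -56) + (j(2, 2) + (0 + 2)²)*(1*3)) = 1/(-56/42 + (2 + (0 + 2)²)*(1*3)) = 1/(-56*1/42 + (2 + 2²)*3) = 1/(-4/3 + (2 + 4)*3) = 1/(-4/3 + 6*3) = 1/(-4/3 + 18) = 1/(50/3) = 3/50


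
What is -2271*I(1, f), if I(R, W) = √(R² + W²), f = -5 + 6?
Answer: -2271*√2 ≈ -3211.7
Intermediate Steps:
f = 1
-2271*I(1, f) = -2271*√(1² + 1²) = -2271*√(1 + 1) = -2271*√2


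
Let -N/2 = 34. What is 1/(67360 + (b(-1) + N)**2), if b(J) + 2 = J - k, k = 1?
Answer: 1/72544 ≈ 1.3785e-5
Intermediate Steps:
N = -68 (N = -2*34 = -68)
b(J) = -3 + J (b(J) = -2 + (J - 1*1) = -2 + (J - 1) = -2 + (-1 + J) = -3 + J)
1/(67360 + (b(-1) + N)**2) = 1/(67360 + ((-3 - 1) - 68)**2) = 1/(67360 + (-4 - 68)**2) = 1/(67360 + (-72)**2) = 1/(67360 + 5184) = 1/72544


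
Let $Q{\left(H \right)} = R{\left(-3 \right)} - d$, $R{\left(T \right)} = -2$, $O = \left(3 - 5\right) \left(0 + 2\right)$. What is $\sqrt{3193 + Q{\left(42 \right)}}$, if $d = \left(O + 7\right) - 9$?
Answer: $\sqrt{3197} \approx 56.542$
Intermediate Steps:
$O = -4$ ($O = \left(-2\right) 2 = -4$)
$d = -6$ ($d = \left(-4 + 7\right) - 9 = 3 - 9 = -6$)
$Q{\left(H \right)} = 4$ ($Q{\left(H \right)} = -2 - -6 = -2 + 6 = 4$)
$\sqrt{3193 + Q{\left(42 \right)}} = \sqrt{3193 + 4} = \sqrt{3197}$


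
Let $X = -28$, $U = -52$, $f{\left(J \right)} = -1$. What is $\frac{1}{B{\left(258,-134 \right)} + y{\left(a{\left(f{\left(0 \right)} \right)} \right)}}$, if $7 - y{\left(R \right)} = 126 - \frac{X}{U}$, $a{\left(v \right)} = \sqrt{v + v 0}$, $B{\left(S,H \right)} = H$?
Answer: $- \frac{13}{3282} \approx -0.003961$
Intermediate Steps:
$a{\left(v \right)} = \sqrt{v}$ ($a{\left(v \right)} = \sqrt{v + 0} = \sqrt{v}$)
$y{\left(R \right)} = - \frac{1540}{13}$ ($y{\left(R \right)} = 7 - \left(126 - - \frac{28}{-52}\right) = 7 - \left(126 - \left(-28\right) \left(- \frac{1}{52}\right)\right) = 7 - \left(126 - \frac{7}{13}\right) = 7 - \frac{1631}{13} = - \frac{1540}{13}$)
$\frac{1}{B{\left(258,-134 \right)} + y{\left(a{\left(f{\left(0 \right)} \right)} \right)}} = \frac{1}{-134 - \frac{1540}{13}} = \frac{1}{- \frac{3282}{13}} = - \frac{13}{3282}$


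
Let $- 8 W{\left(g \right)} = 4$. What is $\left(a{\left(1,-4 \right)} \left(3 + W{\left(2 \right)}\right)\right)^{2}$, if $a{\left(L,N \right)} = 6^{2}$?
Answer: $8100$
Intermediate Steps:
$a{\left(L,N \right)} = 36$
$W{\left(g \right)} = - \frac{1}{2}$ ($W{\left(g \right)} = \left(- \frac{1}{8}\right) 4 = - \frac{1}{2}$)
$\left(a{\left(1,-4 \right)} \left(3 + W{\left(2 \right)}\right)\right)^{2} = \left(36 \left(3 - \frac{1}{2}\right)\right)^{2} = \left(36 \cdot \frac{5}{2}\right)^{2} = 90^{2} = 8100$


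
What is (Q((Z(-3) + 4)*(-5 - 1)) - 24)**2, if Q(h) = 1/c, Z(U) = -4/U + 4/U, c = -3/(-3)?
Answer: 529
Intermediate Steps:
c = 1 (c = -3*(-1/3) = 1)
Z(U) = 0
Q(h) = 1 (Q(h) = 1/1 = 1)
(Q((Z(-3) + 4)*(-5 - 1)) - 24)**2 = (1 - 24)**2 = (-23)**2 = 529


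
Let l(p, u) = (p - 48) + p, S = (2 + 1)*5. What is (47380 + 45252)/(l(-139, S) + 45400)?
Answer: 46316/22537 ≈ 2.0551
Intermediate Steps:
S = 15 (S = 3*5 = 15)
l(p, u) = -48 + 2*p (l(p, u) = (-48 + p) + p = -48 + 2*p)
(47380 + 45252)/(l(-139, S) + 45400) = (47380 + 45252)/((-48 + 2*(-139)) + 45400) = 92632/((-48 - 278) + 45400) = 92632/(-326 + 45400) = 92632/45074 = 92632*(1/45074) = 46316/22537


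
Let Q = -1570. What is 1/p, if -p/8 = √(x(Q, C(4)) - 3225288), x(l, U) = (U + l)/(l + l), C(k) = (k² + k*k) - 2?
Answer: I*√79500111823/4050961112 ≈ 6.9603e-5*I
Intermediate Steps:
C(k) = -2 + 2*k² (C(k) = (k² + k²) - 2 = 2*k² - 2 = -2 + 2*k²)
x(l, U) = (U + l)/(2*l) (x(l, U) = (U + l)/((2*l)) = (U + l)*(1/(2*l)) = (U + l)/(2*l))
p = -8*I*√79500111823/157 (p = -8*√((½)*((-2 + 2*4²) - 1570)/(-1570) - 3225288) = -8*√((½)*(-1/1570)*((-2 + 2*16) - 1570) - 3225288) = -8*√((½)*(-1/1570)*((-2 + 32) - 1570) - 3225288) = -8*√((½)*(-1/1570)*(30 - 1570) - 3225288) = -8*√((½)*(-1/1570)*(-1540) - 3225288) = -8*√(77/157 - 3225288) = -8*I*√79500111823/157 ≈ -14367.0*I)
1/p = 1/(-8*I*√79500111823/157) = I*√79500111823/4050961112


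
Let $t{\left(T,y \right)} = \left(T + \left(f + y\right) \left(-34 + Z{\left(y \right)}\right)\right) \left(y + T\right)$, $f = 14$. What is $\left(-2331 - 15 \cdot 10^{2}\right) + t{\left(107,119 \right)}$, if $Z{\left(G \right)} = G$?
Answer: $2575281$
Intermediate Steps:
$t{\left(T,y \right)} = \left(T + y\right) \left(T + \left(-34 + y\right) \left(14 + y\right)\right)$ ($t{\left(T,y \right)} = \left(T + \left(14 + y\right) \left(-34 + y\right)\right) \left(y + T\right) = \left(T + \left(-34 + y\right) \left(14 + y\right)\right) \left(T + y\right) = \left(T + y\right) \left(T + \left(-34 + y\right) \left(14 + y\right)\right)$)
$\left(-2331 - 15 \cdot 10^{2}\right) + t{\left(107,119 \right)} = \left(-2331 - 15 \cdot 10^{2}\right) - \left(107576 - 1685159 - 1232007 - 11449 + 241927\right) = \left(-2331 - 1500\right) - -2579112 = -3831 + 2579112 = 2575281$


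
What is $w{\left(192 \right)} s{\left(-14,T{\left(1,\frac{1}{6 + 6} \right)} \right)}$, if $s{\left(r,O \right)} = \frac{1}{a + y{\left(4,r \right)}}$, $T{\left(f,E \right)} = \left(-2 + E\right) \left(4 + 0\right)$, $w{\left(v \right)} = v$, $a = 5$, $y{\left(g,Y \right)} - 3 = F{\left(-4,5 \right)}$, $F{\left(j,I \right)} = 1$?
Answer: $\frac{64}{3} \approx 21.333$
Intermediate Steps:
$y{\left(g,Y \right)} = 4$ ($y{\left(g,Y \right)} = 3 + 1 = 4$)
$T{\left(f,E \right)} = -8 + 4 E$ ($T{\left(f,E \right)} = \left(-2 + E\right) 4 = -8 + 4 E$)
$s{\left(r,O \right)} = \frac{1}{9}$ ($s{\left(r,O \right)} = \frac{1}{5 + 4} = \frac{1}{9}$)
$w{\left(192 \right)} s{\left(-14,T{\left(1,\frac{1}{6 + 6} \right)} \right)} = 192 \cdot \frac{1}{9} = \frac{64}{3}$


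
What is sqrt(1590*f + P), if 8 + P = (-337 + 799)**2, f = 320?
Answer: 2*sqrt(180559) ≈ 849.84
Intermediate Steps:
P = 213436 (P = -8 + (-337 + 799)**2 = -8 + 462**2 = -8 + 213444 = 213436)
sqrt(1590*f + P) = sqrt(1590*320 + 213436) = sqrt(508800 + 213436) = sqrt(722236) = 2*sqrt(180559)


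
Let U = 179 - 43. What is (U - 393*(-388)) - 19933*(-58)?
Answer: 1308734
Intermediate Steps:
U = 136
(U - 393*(-388)) - 19933*(-58) = (136 - 393*(-388)) - 19933*(-58) = (136 + 152484) - 1*(-1156114) = 152620 + 1156114 = 1308734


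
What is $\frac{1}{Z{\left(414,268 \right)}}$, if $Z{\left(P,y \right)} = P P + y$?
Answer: $\frac{1}{171664} \approx 5.8253 \cdot 10^{-6}$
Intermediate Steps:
$Z{\left(P,y \right)} = y + P^{2}$ ($Z{\left(P,y \right)} = P^{2} + y = y + P^{2}$)
$\frac{1}{Z{\left(414,268 \right)}} = \frac{1}{268 + 414^{2}} = \frac{1}{268 + 171396} = \frac{1}{171664}$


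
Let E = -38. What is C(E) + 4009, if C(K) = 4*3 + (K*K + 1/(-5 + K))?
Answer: 234994/43 ≈ 5465.0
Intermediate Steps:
C(K) = 12 + K**2 + 1/(-5 + K) (C(K) = 12 + (K**2 + 1/(-5 + K)) = 12 + K**2 + 1/(-5 + K))
C(E) + 4009 = (-59 + (-38)**3 - 5*(-38)**2 + 12*(-38))/(-5 - 38) + 4009 = (-59 - 54872 - 5*1444 - 456)/(-43) + 4009 = -(-59 - 54872 - 7220 - 456)/43 + 4009 = -1/43*(-62607) + 4009 = 62607/43 + 4009 = 234994/43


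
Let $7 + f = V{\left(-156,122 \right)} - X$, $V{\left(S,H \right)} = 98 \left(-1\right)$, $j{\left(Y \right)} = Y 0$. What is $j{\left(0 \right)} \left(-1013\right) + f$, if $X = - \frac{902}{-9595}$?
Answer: $- \frac{1008377}{9595} \approx -105.09$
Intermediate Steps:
$j{\left(Y \right)} = 0$
$V{\left(S,H \right)} = -98$
$X = \frac{902}{9595}$ ($X = \left(-902\right) \left(- \frac{1}{9595}\right) = \frac{902}{9595} \approx 0.094007$)
$f = - \frac{1008377}{9595}$ ($f = -7 - \frac{941212}{9595} = - \frac{1008377}{9595} \approx -105.09$)
$j{\left(0 \right)} \left(-1013\right) + f = 0 \left(-1013\right) - \frac{1008377}{9595} = 0 - \frac{1008377}{9595} = - \frac{1008377}{9595}$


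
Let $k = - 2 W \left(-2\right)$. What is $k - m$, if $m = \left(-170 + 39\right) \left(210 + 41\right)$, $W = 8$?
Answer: $32913$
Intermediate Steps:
$m = -32881$ ($m = \left(-131\right) 251 = -32881$)
$k = 32$ ($k = \left(-2\right) 8 \left(-2\right) = \left(-16\right) \left(-2\right) = 32$)
$k - m = 32 - -32881 = 32 + 32881 = 32913$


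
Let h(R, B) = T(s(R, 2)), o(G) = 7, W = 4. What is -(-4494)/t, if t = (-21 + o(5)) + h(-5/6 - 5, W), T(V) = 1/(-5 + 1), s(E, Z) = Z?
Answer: -5992/19 ≈ -315.37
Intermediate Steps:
T(V) = -¼ (T(V) = 1/(-4) = -¼)
h(R, B) = -¼
t = -57/4 (t = (-21 + 7) - ¼ = -14 - ¼ = -57/4 ≈ -14.250)
-(-4494)/t = -(-4494)/(-57/4) = -(-4494)*(-4)/57 = -42*428/57 = -5992/19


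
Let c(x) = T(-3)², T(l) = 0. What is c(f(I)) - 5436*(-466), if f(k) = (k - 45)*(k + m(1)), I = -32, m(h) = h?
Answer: 2533176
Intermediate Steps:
f(k) = (1 + k)*(-45 + k) (f(k) = (k - 45)*(k + 1) = (-45 + k)*(1 + k) = (1 + k)*(-45 + k))
c(x) = 0 (c(x) = 0² = 0)
c(f(I)) - 5436*(-466) = 0 - 5436*(-466) = 0 - 1*(-2533176) = 0 + 2533176 = 2533176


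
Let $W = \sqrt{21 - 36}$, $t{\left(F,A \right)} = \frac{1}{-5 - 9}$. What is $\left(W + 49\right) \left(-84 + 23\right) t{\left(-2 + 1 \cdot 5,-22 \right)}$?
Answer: $\frac{427}{2} + \frac{61 i \sqrt{15}}{14} \approx 213.5 + 16.875 i$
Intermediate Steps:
$t{\left(F,A \right)} = - \frac{1}{14}$ ($t{\left(F,A \right)} = \frac{1}{-14} = - \frac{1}{14}$)
$W = i \sqrt{15}$ ($W = \sqrt{-15} = i \sqrt{15} \approx 3.873 i$)
$\left(W + 49\right) \left(-84 + 23\right) t{\left(-2 + 1 \cdot 5,-22 \right)} = \left(i \sqrt{15} + 49\right) \left(-84 + 23\right) \left(- \frac{1}{14}\right) = \left(49 + i \sqrt{15}\right) \left(-61\right) \left(- \frac{1}{14}\right) = \left(-2989 - 61 i \sqrt{15}\right) \left(- \frac{1}{14}\right) = \frac{427}{2} + \frac{61 i \sqrt{15}}{14}$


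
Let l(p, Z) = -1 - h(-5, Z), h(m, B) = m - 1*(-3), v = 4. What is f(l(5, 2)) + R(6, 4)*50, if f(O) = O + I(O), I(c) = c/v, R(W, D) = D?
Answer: 805/4 ≈ 201.25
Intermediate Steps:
h(m, B) = 3 + m (h(m, B) = m + 3 = 3 + m)
I(c) = c/4
l(p, Z) = 1 (l(p, Z) = -1 - (3 - 5) = -1 - 1*(-2) = -1 + 2 = 1)
f(O) = 5*O/4 (f(O) = O + O/4 = 5*O/4)
f(l(5, 2)) + R(6, 4)*50 = (5/4)*1 + 4*50 = 5/4 + 200 = 805/4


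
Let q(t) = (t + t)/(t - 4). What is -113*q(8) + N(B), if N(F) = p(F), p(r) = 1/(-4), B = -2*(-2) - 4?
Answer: -1809/4 ≈ -452.25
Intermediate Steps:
q(t) = 2*t/(-4 + t) (q(t) = (2*t)/(-4 + t) = 2*t/(-4 + t))
B = 0 (B = 4 - 4 = 0)
p(r) = -¼
N(F) = -¼
-113*q(8) + N(B) = -226*8/(-4 + 8) - ¼ = -226*8/4 - ¼ = -113*4 - ¼ = -452 - ¼ = -1809/4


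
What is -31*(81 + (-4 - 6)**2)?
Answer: -5611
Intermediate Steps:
-31*(81 + (-4 - 6)**2) = -31*(81 + (-10)**2) = -31*(81 + 100) = -31*181 = -5611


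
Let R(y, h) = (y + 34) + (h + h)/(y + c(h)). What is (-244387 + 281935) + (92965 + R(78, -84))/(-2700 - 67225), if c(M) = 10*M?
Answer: 333432254493/8880475 ≈ 37547.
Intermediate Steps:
R(y, h) = 34 + y + 2*h/(y + 10*h) (R(y, h) = (y + 34) + (h + h)/(y + 10*h) = (34 + y) + (2*h)/(y + 10*h) = (34 + y) + 2*h/(y + 10*h) = 34 + y + 2*h/(y + 10*h))
(-244387 + 281935) + (92965 + R(78, -84))/(-2700 - 67225) = (-244387 + 281935) + (92965 + (78² + 34*78 + 342*(-84) + 10*(-84)*78)/(78 + 10*(-84)))/(-2700 - 67225) = 37548 + (92965 + (6084 + 2652 - 28728 - 65520)/(78 - 840))/(-69925) = 37548 + (92965 - 85512/(-762))*(-1/69925) = 37548 + (92965 - 1/762*(-85512))*(-1/69925) = 37548 + (92965 + 14252/127)*(-1/69925) = 37548 + (11820807/127)*(-1/69925) = 37548 - 11820807/8880475 = 333432254493/8880475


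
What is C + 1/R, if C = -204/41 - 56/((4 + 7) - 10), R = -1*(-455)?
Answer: -1137459/18655 ≈ -60.973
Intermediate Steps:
R = 455
C = -2500/41 (C = -204*1/41 - 56/(11 - 10) = -204/41 - 56/1 = -204/41 - 56*1 = -204/41 - 56 = -2500/41 ≈ -60.976)
C + 1/R = -2500/41 + 1/455 = -1137459/18655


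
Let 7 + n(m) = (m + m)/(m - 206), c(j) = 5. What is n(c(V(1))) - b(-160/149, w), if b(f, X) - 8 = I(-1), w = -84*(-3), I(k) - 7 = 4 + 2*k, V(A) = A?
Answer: -4834/201 ≈ -24.050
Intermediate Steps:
I(k) = 11 + 2*k (I(k) = 7 + (4 + 2*k) = 11 + 2*k)
w = 252
b(f, X) = 17 (b(f, X) = 8 + (11 + 2*(-1)) = 8 + (11 - 2) = 8 + 9 = 17)
n(m) = -7 + 2*m/(-206 + m) (n(m) = -7 + (m + m)/(m - 206) = -7 + (2*m)/(-206 + m) = -7 + 2*m/(-206 + m))
n(c(V(1))) - b(-160/149, w) = (1442 - 5*5)/(-206 + 5) - 1*17 = (1442 - 25)/(-201) - 17 = -1/201*1417 - 17 = -1417/201 - 17 = -4834/201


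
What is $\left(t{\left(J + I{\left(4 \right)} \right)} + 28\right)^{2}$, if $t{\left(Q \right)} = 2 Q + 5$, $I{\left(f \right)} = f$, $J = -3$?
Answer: $1225$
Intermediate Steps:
$t{\left(Q \right)} = 5 + 2 Q$
$\left(t{\left(J + I{\left(4 \right)} \right)} + 28\right)^{2} = \left(\left(5 + 2 \left(-3 + 4\right)\right) + 28\right)^{2} = \left(\left(5 + 2 \cdot 1\right) + 28\right)^{2} = \left(\left(5 + 2\right) + 28\right)^{2} = \left(7 + 28\right)^{2} = 35^{2} = 1225$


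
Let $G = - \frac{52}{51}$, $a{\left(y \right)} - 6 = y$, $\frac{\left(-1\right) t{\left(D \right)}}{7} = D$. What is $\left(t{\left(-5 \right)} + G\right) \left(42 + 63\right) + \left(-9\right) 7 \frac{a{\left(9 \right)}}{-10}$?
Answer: $\frac{124523}{34} \approx 3662.4$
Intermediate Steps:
$t{\left(D \right)} = - 7 D$
$a{\left(y \right)} = 6 + y$
$G = - \frac{52}{51}$ ($G = \left(-52\right) \frac{1}{51} = - \frac{52}{51} \approx -1.0196$)
$\left(t{\left(-5 \right)} + G\right) \left(42 + 63\right) + \left(-9\right) 7 \frac{a{\left(9 \right)}}{-10} = \left(\left(-7\right) \left(-5\right) - \frac{52}{51}\right) \left(42 + 63\right) + \left(-9\right) 7 \frac{6 + 9}{-10} = \left(35 - \frac{52}{51}\right) 105 - 63 \cdot 15 \left(- \frac{1}{10}\right) = \frac{1733}{51} \cdot 105 - - \frac{189}{2} = \frac{60655}{17} + \frac{189}{2} = \frac{124523}{34}$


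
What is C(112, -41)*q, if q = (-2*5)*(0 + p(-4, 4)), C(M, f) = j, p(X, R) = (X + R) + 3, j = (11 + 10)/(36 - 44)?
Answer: 315/4 ≈ 78.750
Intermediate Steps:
j = -21/8 (j = 21/(-8) = 21*(-⅛) = -21/8 ≈ -2.6250)
p(X, R) = 3 + R + X (p(X, R) = (R + X) + 3 = 3 + R + X)
C(M, f) = -21/8
q = -30 (q = (-2*5)*(0 + (3 + 4 - 4)) = -10*(0 + 3) = -10*3 = -30)
C(112, -41)*q = -21/8*(-30) = 315/4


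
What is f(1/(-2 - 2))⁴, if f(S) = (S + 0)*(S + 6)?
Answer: 279841/65536 ≈ 4.2700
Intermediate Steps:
f(S) = S*(6 + S)
f(1/(-2 - 2))⁴ = ((6 + 1/(-2 - 2))/(-2 - 2))⁴ = ((6 + 1/(-4))/(-4))⁴ = (-(6 - ¼)/4)⁴ = (-¼*23/4)⁴ = (-23/16)⁴ = 279841/65536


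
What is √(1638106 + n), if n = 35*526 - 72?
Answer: 2*√414111 ≈ 1287.0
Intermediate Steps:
n = 18338 (n = 18410 - 72 = 18338)
√(1638106 + n) = √(1638106 + 18338) = √1656444 = 2*√414111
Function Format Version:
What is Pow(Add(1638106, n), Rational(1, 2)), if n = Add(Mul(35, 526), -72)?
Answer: Mul(2, Pow(414111, Rational(1, 2))) ≈ 1287.0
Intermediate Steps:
n = 18338 (n = Add(18410, -72) = 18338)
Pow(Add(1638106, n), Rational(1, 2)) = Pow(Add(1638106, 18338), Rational(1, 2)) = Pow(1656444, Rational(1, 2)) = Mul(2, Pow(414111, Rational(1, 2)))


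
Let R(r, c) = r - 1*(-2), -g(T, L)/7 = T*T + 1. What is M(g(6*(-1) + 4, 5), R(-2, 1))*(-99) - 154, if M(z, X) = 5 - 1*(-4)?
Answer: -1045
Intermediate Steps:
g(T, L) = -7 - 7*T² (g(T, L) = -7*(T*T + 1) = -7*(T² + 1) = -7*(1 + T²) = -7 - 7*T²)
R(r, c) = 2 + r (R(r, c) = r + 2 = 2 + r)
M(z, X) = 9 (M(z, X) = 5 + 4 = 9)
M(g(6*(-1) + 4, 5), R(-2, 1))*(-99) - 154 = 9*(-99) - 154 = -891 - 154 = -1045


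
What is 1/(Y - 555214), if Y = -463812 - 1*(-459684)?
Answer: -1/559342 ≈ -1.7878e-6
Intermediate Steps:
Y = -4128 (Y = -463812 + 459684 = -4128)
1/(Y - 555214) = 1/(-4128 - 555214) = 1/(-559342) = -1/559342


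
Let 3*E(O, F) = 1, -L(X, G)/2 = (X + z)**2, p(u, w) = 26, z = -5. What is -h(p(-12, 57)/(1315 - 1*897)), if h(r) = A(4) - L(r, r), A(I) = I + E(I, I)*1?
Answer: -6957997/131043 ≈ -53.097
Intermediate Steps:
L(X, G) = -2*(-5 + X)**2 (L(X, G) = -2*(X - 5)**2 = -2*(-5 + X)**2)
E(O, F) = 1/3 (E(O, F) = (1/3)*1 = 1/3)
A(I) = 1/3 + I (A(I) = I + (1/3)*1 = I + 1/3 = 1/3 + I)
h(r) = 13/3 + 2*(-5 + r)**2 (h(r) = (1/3 + 4) - (-2)*(-5 + r)**2 = 13/3 + 2*(-5 + r)**2)
-h(p(-12, 57)/(1315 - 1*897)) = -(13/3 + 2*(-5 + 26/(1315 - 1*897))**2) = -(13/3 + 2*(-5 + 26/(1315 - 897))**2) = -(13/3 + 2*(-5 + 26/418)**2) = -(13/3 + 2*(-5 + 26*(1/418))**2) = -(13/3 + 2*(-5 + 13/209)**2) = -(13/3 + 2*(-1032/209)**2) = -(13/3 + 2*(1065024/43681)) = -(13/3 + 2130048/43681) = -1*6957997/131043 = -6957997/131043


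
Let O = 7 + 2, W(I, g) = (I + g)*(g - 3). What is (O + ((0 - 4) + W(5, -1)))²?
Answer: 121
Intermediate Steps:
W(I, g) = (-3 + g)*(I + g) (W(I, g) = (I + g)*(-3 + g) = (-3 + g)*(I + g))
O = 9
(O + ((0 - 4) + W(5, -1)))² = (9 + ((0 - 4) + ((-1)² - 3*5 - 3*(-1) + 5*(-1))))² = (9 + (-4 + (1 - 15 + 3 - 5)))² = (9 + (-4 - 16))² = (9 - 20)² = (-11)² = 121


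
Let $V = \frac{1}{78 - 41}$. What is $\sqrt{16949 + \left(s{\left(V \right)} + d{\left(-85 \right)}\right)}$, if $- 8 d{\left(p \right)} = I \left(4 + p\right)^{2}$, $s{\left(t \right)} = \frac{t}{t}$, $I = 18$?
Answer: $\frac{\sqrt{8751}}{2} \approx 46.773$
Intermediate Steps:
$V = \frac{1}{37} \approx 0.027027$
$s{\left(t \right)} = 1$
$d{\left(p \right)} = - \frac{9 \left(4 + p\right)^{2}}{4}$ ($d{\left(p \right)} = - \frac{18 \left(4 + p\right)^{2}}{8} = - \frac{9 \left(4 + p\right)^{2}}{4}$)
$\sqrt{16949 + \left(s{\left(V \right)} + d{\left(-85 \right)}\right)} = \sqrt{16949 + \left(1 - \frac{9 \left(4 - 85\right)^{2}}{4}\right)} = \sqrt{16949 + \left(1 - \frac{9 \left(-81\right)^{2}}{4}\right)} = \sqrt{16949 + \left(1 - \frac{59049}{4}\right)} = \sqrt{16949 - \frac{59045}{4}} = \sqrt{\frac{8751}{4}} = \frac{\sqrt{8751}}{2}$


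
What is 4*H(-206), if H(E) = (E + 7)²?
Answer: 158404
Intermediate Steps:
H(E) = (7 + E)²
4*H(-206) = 4*(7 - 206)² = 4*(-199)² = 4*39601 = 158404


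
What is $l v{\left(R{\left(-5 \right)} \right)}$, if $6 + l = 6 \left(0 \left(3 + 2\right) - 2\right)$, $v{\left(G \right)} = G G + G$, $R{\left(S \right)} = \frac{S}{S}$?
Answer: $-36$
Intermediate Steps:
$R{\left(S \right)} = 1$
$v{\left(G \right)} = G + G^{2}$ ($v{\left(G \right)} = G^{2} + G = G + G^{2}$)
$l = -18$ ($l = -6 + 6 \left(0 \left(3 + 2\right) - 2\right) = -6 + 6 \left(0 \cdot 5 - 2\right) = -6 + 6 \left(0 - 2\right) = -6 + 6 \left(-2\right) = -6 - 12 = -18$)
$l v{\left(R{\left(-5 \right)} \right)} = - 18 \cdot 1 \left(1 + 1\right) = - 18 \cdot 1 \cdot 2 = \left(-18\right) 2 = -36$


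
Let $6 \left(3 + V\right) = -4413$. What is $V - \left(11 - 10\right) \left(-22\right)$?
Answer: $- \frac{1433}{2} \approx -716.5$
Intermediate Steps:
$V = - \frac{1477}{2}$ ($V = -3 + \frac{1}{6} \left(-4413\right) = -3 - \frac{1471}{2} = - \frac{1477}{2} \approx -738.5$)
$V - \left(11 - 10\right) \left(-22\right) = - \frac{1477}{2} - \left(11 - 10\right) \left(-22\right) = - \frac{1477}{2} - 1 \left(-22\right) = - \frac{1477}{2} - -22 = - \frac{1477}{2} + 22 = - \frac{1433}{2}$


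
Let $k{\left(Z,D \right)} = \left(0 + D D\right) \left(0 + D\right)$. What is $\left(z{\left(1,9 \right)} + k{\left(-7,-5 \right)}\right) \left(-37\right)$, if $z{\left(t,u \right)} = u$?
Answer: $4292$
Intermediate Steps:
$k{\left(Z,D \right)} = D^{3}$ ($k{\left(Z,D \right)} = \left(0 + D^{2}\right) D = D^{2} D = D^{3}$)
$\left(z{\left(1,9 \right)} + k{\left(-7,-5 \right)}\right) \left(-37\right) = \left(9 + \left(-5\right)^{3}\right) \left(-37\right) = \left(9 - 125\right) \left(-37\right) = \left(-116\right) \left(-37\right) = 4292$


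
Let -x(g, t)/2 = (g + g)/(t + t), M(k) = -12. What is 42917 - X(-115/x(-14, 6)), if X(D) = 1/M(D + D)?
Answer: 515005/12 ≈ 42917.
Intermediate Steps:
x(g, t) = -2*g/t (x(g, t) = -2*(g + g)/(t + t) = -2*2*g/(2*t) = -2*2*g*1/(2*t) = -2*g/t)
X(D) = -1/12 (X(D) = 1/(-12) = -1/12)
42917 - X(-115/x(-14, 6)) = 42917 - 1*(-1/12) = 42917 + 1/12 = 515005/12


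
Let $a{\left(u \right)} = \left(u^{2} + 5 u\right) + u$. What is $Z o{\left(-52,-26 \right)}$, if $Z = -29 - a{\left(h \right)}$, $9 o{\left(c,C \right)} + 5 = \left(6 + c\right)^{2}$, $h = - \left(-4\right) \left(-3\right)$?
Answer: $- \frac{213211}{9} \approx -23690.0$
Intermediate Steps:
$h = -12$ ($h = \left(-1\right) 12 = -12$)
$a{\left(u \right)} = u^{2} + 6 u$
$o{\left(c,C \right)} = - \frac{5}{9} + \frac{\left(6 + c\right)^{2}}{9}$
$Z = -101$ ($Z = -29 - - 12 \left(6 - 12\right) = -29 - \left(-12\right) \left(-6\right) = -29 - 72 = -101$)
$Z o{\left(-52,-26 \right)} = - 101 \left(- \frac{5}{9} + \frac{\left(6 - 52\right)^{2}}{9}\right) = - 101 \left(- \frac{5}{9} + \frac{\left(-46\right)^{2}}{9}\right) = - 101 \left(- \frac{5}{9} + \frac{1}{9} \cdot 2116\right) = - 101 \left(- \frac{5}{9} + \frac{2116}{9}\right) = \left(-101\right) \frac{2111}{9} = - \frac{213211}{9}$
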